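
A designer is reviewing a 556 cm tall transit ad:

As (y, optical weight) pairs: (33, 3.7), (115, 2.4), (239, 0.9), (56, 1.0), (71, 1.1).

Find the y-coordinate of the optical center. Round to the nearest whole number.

y ≈ 82

Total weight = 3.7 + 2.4 + 0.9 + 1.0 + 1.1 = 9.1.
Σw·y = 3.7·33 + 2.4·115 + 0.9·239 + 1.0·56 + 1.1·71 = 747.3, so ȳ = 747.3/9.1 ≈ 82.12.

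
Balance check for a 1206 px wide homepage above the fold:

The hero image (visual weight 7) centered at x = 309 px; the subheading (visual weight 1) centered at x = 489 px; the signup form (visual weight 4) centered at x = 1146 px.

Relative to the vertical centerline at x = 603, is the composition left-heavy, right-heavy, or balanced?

balanced

Total weight = 7 + 1 + 4 = 12.
x-moment: 7·309 + 1·489 + 4·1146 = 7236; centroid 7236/12 ≈ 603.00.
The centroid 603.00 matches the midline at 603, so the layout is balanced.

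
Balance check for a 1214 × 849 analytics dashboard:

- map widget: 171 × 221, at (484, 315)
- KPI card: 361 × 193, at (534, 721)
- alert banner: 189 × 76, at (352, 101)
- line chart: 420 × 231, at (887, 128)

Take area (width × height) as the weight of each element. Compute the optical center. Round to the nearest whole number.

(670, 347)

Areas → weights: map widget 171·221 = 37791, KPI card 361·193 = 69673, alert banner 189·76 = 14364, line chart 420·231 = 97020; Σw = 218848.
Σw·x = 37791·484 + 69673·534 + 14364·352 + 97020·887 = 146609094, so x̄ = 146609094/218848 ≈ 669.91.
Σw·y = 37791·315 + 69673·721 + 14364·101 + 97020·128 = 76007722, so ȳ = 76007722/218848 ≈ 347.31.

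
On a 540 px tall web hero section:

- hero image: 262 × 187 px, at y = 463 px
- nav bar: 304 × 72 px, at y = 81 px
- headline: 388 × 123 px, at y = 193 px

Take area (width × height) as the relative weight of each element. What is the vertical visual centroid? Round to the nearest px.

Areas: hero image 262·187 = 48994, nav bar 304·72 = 21888, headline 388·123 = 47724. Total weight = 118606.
y: (48994·463 + 21888·81 + 47724·193) / 118606 = 33667882 / 118606 ≈ 283.86

y ≈ 284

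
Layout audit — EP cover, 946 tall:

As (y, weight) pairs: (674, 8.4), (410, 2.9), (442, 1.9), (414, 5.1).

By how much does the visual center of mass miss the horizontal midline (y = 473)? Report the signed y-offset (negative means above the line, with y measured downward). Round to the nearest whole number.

Σw = 8.4 + 2.9 + 1.9 + 5.1 = 18.3.
Σw·y = 8.4·674 + 2.9·410 + 1.9·442 + 5.1·414 = 9801.8, so ȳ = 9801.8/18.3 ≈ 535.62.
Difference: 535.62 − 473 ≈ 62.62.

≈ 63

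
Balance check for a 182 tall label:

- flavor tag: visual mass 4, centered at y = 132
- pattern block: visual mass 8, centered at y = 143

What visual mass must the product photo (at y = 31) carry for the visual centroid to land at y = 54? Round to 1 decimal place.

Fixed elements: Σw = 4 + 8 = 12, Σw·y = 4·132 + 8·143 = 1672.
Balance at y = 54 requires (1672 + w·31) / (12 + w) = 54.
Rearranging, w·(31 − 54) = 54·12 − 1672 = -1024, so w ≈ -1024/-23 = 44.52.

w ≈ 44.5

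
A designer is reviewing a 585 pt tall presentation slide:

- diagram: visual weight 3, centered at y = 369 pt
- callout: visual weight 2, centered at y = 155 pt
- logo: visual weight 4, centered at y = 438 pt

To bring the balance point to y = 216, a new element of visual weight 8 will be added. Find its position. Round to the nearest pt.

With the new element, Σw becomes 3 + 2 + 4 + 8 = 17.
Along y: (3169 + 8·y) / 17 = 216 (existing moment 3·369 + 2·155 + 4·438 = 3169) ⇒ y = (3672 − 3169) / 8 ≈ 62.88.

y ≈ 63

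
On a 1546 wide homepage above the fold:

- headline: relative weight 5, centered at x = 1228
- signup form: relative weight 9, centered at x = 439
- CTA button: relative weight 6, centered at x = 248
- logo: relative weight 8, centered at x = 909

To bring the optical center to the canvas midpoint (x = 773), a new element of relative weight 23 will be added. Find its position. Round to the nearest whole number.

After adding the new element, total weight = 5 + 9 + 6 + 8 + 23 = 51.
x: target moment 51×773 = 39423; current 5·1228 + 9·439 + 6·248 + 8·909 = 18851; the new element supplies 20572, so x = 20572/23 ≈ 894.43.

x ≈ 894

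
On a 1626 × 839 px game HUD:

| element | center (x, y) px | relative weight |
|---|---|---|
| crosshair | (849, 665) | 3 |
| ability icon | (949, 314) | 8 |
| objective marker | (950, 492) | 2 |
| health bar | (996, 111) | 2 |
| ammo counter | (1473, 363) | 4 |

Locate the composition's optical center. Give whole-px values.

Σw = 3 + 8 + 2 + 2 + 4 = 19.
Σw·x = 3·849 + 8·949 + 2·950 + 2·996 + 4·1473 = 19923, so x̄ = 19923/19 ≈ 1048.58.
Σw·y = 3·665 + 8·314 + 2·492 + 2·111 + 4·363 = 7165, so ȳ = 7165/19 ≈ 377.11.

(1049, 377)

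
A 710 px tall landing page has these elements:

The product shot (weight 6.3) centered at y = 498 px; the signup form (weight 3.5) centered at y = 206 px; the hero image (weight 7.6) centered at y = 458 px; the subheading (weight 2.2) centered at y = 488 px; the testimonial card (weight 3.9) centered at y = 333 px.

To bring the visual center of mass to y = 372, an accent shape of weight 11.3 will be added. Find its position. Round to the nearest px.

y ≈ 286

With the accent shape, Σw becomes 6.3 + 3.5 + 7.6 + 2.2 + 3.9 + 11.3 = 34.8.
y: target moment 34.8×372 = 12945.6; current 6.3·498 + 3.5·206 + 7.6·458 + 2.2·488 + 3.9·333 = 9711.5; the accent shape supplies 3234.1, so y = 3234.1/11.3 ≈ 286.20.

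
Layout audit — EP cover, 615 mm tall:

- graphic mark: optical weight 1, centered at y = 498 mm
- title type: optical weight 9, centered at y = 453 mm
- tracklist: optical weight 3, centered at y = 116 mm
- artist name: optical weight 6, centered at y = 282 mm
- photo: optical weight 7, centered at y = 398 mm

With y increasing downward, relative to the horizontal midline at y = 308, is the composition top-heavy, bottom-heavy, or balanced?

Total weight = 1 + 9 + 3 + 6 + 7 = 26.
Σw·y = 1·498 + 9·453 + 3·116 + 6·282 + 7·398 = 9401, so ȳ = 9401/26 ≈ 361.58.
361.6 lies below (larger y than) the midline 308, so the layout is bottom-heavy.

bottom-heavy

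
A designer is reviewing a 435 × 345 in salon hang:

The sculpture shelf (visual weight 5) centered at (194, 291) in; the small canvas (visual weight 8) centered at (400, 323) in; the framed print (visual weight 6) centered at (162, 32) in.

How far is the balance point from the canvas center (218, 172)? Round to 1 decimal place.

Total weight = 5 + 8 + 6 = 19.
x-moment: 5·194 + 8·400 + 6·162 = 5142; centroid 5142/19 ≈ 270.63.
y-moment: 5·291 + 8·323 + 6·32 = 4231; centroid 4231/19 ≈ 222.68.
Relative to (218, 172): Δ = (52.63, 50.68); |Δ| = √(52.63² + 50.68²) ≈ 73.07.

≈ 73.1 in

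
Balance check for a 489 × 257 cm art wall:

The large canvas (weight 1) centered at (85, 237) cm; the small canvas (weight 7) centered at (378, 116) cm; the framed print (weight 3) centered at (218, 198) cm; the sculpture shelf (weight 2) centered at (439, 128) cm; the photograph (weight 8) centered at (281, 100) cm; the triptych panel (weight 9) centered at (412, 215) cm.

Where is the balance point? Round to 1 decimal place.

Weights sum to 1 + 7 + 3 + 2 + 8 + 9 = 30.
Σw·x = 1·85 + 7·378 + 3·218 + 2·439 + 8·281 + 9·412 = 10219, so x̄ = 10219/30 ≈ 340.63.
Σw·y = 1·237 + 7·116 + 3·198 + 2·128 + 8·100 + 9·215 = 4634, so ȳ = 4634/30 ≈ 154.47.

(340.6, 154.5)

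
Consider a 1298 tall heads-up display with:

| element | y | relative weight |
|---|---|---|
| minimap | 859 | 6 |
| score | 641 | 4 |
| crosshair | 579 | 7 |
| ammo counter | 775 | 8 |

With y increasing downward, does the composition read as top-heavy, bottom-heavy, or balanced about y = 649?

bottom-heavy

Weights sum to 6 + 4 + 7 + 8 = 25.
y-moment: 6·859 + 4·641 + 7·579 + 8·775 = 17971; centroid 17971/25 ≈ 718.84.
718.8 vs midline 649 → bottom-heavy.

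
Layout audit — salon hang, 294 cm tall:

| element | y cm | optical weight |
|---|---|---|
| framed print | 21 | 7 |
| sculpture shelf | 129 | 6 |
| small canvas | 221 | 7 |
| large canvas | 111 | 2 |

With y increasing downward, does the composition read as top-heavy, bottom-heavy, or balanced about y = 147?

top-heavy

Weights sum to 7 + 6 + 7 + 2 = 22.
Σw·y = 7·21 + 6·129 + 7·221 + 2·111 = 2690, so ȳ = 2690/22 ≈ 122.27.
Since 122.3 is above (smaller y than) 147, the composition reads top-heavy.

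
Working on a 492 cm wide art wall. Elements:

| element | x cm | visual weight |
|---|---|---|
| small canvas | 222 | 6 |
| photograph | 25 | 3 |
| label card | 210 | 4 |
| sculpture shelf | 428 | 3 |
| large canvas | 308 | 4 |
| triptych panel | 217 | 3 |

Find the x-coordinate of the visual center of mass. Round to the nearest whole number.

x ≈ 235

Weights sum to 6 + 3 + 4 + 3 + 4 + 3 = 23.
x-moment: 6·222 + 3·25 + 4·210 + 3·428 + 4·308 + 3·217 = 5414; centroid 5414/23 ≈ 235.39.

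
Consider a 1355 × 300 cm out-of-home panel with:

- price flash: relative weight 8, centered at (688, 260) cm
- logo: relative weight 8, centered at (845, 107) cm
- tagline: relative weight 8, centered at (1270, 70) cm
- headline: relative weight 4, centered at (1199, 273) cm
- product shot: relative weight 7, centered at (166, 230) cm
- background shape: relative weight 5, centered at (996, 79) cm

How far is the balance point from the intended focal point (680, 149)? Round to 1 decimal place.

≈ 154.9 cm

Weights sum to 8 + 8 + 8 + 4 + 7 + 5 = 40.
Σw·x = 33362; x̄ = 33362/40 ≈ 834.05.
Σw·y = 6593; ȳ = 6593/40 ≈ 164.82.
From (680, 149): dx = 154.05, dy = 15.82, so the distance is √(dx²+dy²) ≈ 154.86.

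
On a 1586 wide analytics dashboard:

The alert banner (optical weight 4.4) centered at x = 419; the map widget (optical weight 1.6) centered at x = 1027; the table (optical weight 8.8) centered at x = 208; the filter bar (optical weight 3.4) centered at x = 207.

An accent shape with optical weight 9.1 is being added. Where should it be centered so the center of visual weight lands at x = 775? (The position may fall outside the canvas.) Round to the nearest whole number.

x ≈ 1663

New total weight: (4.4 + 1.6 + 8.8 + 3.4) + 9.1 = 27.3.
x: need Σw·x = 27.3·775 = 21157.5. Existing = 4.4·419 + 1.6·1027 + 8.8·208 + 3.4·207 = 6021.0. Remainder 15136.5 / 9.1 ≈ 1663.35.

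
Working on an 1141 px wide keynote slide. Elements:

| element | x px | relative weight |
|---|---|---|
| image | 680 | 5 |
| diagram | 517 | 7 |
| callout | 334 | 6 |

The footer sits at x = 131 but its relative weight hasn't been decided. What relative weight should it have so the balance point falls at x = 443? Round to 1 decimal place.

Fixed elements: Σw = 5 + 7 + 6 = 18, Σw·x = 5·680 + 7·517 + 6·334 = 9023.
Balance at x = 443 requires (9023 + w·131) / (18 + w) = 443.
Solving: w = (443·18 − 9023) / (131 − 443) = -1049 / -312 ≈ 3.36.

w ≈ 3.4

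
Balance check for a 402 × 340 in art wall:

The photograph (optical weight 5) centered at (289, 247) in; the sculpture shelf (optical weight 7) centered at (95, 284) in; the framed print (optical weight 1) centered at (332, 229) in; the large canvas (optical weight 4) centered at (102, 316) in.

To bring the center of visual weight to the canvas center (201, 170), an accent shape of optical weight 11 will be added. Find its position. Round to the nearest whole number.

With the accent shape, Σw becomes 5 + 7 + 1 + 4 + 11 = 28.
x: target moment 28×201 = 5628; current 5·289 + 7·95 + 1·332 + 4·102 = 2850; the accent shape supplies 2778, so x = 2778/11 ≈ 252.55.
y: target moment 28×170 = 4760; current 5·247 + 7·284 + 1·229 + 4·316 = 4716; the accent shape supplies 44, so y = 44/11 ≈ 4.00.

(253, 4)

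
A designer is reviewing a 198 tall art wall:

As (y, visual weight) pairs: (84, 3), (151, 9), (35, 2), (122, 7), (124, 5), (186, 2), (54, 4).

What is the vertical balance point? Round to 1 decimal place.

Total weight = 3 + 9 + 2 + 7 + 5 + 2 + 4 = 32.
y-moment: 3·84 + 9·151 + 2·35 + 7·122 + 5·124 + 2·186 + 4·54 = 3743; centroid 3743/32 ≈ 116.97.

y ≈ 117.0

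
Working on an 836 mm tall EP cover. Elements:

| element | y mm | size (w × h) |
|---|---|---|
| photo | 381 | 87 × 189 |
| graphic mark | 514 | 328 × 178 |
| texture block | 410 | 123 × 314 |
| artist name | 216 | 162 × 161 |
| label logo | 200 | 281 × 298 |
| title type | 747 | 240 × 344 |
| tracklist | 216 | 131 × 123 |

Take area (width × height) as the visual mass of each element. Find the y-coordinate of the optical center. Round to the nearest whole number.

y ≈ 434

Areas: photo 87·189 = 16443, graphic mark 328·178 = 58384, texture block 123·314 = 38622, artist name 162·161 = 26082, label logo 281·298 = 83738, title type 240·344 = 82560, tracklist 131·123 = 16113. Total weight = 321942.
Σw·y = 139643219; ȳ = 139643219/321942 ≈ 433.75.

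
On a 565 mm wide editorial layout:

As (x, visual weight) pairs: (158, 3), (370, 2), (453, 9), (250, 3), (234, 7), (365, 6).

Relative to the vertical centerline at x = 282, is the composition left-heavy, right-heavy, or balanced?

right-heavy

Weights sum to 3 + 2 + 9 + 3 + 7 + 6 = 30.
Σw·x = 9869; x̄ = 9869/30 ≈ 328.97.
Since 329.0 is right of 282, the composition reads right-heavy.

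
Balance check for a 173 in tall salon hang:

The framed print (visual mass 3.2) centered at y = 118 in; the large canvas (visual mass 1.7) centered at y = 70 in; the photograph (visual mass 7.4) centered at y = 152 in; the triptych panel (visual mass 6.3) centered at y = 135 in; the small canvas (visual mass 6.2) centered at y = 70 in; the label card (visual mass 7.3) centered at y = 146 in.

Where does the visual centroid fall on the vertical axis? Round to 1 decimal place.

Total weight = 3.2 + 1.7 + 7.4 + 6.3 + 6.2 + 7.3 = 32.1.
y-moment: 3.2·118 + 1.7·70 + 7.4·152 + 6.3·135 + 6.2·70 + 7.3·146 = 3971.7; centroid 3971.7/32.1 ≈ 123.73.

y ≈ 123.7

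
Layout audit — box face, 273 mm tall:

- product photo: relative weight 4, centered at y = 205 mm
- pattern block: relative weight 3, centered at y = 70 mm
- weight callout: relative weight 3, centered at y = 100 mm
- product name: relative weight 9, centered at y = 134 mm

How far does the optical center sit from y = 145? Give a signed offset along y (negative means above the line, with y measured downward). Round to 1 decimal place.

≈ -11.5 mm

Σw = 4 + 3 + 3 + 9 = 19.
y: (4·205 + 3·70 + 3·100 + 9·134) / 19 = 2536 / 19 ≈ 133.47
Difference: 133.47 − 145 ≈ -11.53.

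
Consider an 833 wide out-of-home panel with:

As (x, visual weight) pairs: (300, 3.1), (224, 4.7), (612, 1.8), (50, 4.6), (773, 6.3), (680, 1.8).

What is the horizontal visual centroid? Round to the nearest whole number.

x ≈ 422

Weights sum to 3.1 + 4.7 + 1.8 + 4.6 + 6.3 + 1.8 = 22.3.
x: (3.1·300 + 4.7·224 + 1.8·612 + 4.6·50 + 6.3·773 + 1.8·680) / 22.3 = 9408.3 / 22.3 ≈ 421.90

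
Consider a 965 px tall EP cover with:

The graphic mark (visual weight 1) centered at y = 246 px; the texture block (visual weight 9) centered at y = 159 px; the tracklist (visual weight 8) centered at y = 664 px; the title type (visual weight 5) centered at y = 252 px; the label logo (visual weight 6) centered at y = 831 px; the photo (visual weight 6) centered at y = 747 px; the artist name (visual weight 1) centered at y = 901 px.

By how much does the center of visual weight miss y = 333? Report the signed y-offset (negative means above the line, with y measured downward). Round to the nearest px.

Σw = 1 + 9 + 8 + 5 + 6 + 6 + 1 = 36.
y-moment: 1·246 + 9·159 + 8·664 + 5·252 + 6·831 + 6·747 + 1·901 = 18618; centroid 18618/36 ≈ 517.17.
Offset from y = 333: 517.17 − 333 ≈ 184.17.

≈ 184 px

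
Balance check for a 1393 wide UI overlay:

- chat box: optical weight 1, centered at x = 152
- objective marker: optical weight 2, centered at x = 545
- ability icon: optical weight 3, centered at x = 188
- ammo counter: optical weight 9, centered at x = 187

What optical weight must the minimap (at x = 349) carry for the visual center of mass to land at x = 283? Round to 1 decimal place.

Existing Σw = 15 (1 + 2 + 3 + 9); existing moment 1·152 + 2·545 + 3·188 + 9·187 = 3489.
Set Σw·x/Σw = 283: (3489 + 349w) = 283·(15 + w).
So w = (283·15 − 3489)/(349 − 283) = 756/66 ≈ 11.45.

w ≈ 11.5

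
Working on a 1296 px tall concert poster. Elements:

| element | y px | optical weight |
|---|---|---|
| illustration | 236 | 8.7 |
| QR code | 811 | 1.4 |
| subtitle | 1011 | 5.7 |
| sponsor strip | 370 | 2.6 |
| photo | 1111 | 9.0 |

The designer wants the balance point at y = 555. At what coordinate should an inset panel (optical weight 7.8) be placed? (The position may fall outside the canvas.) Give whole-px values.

With the inset panel, Σw becomes 8.7 + 1.4 + 5.7 + 2.6 + 9.0 + 7.8 = 35.2.
Along y: (19912.3 + 7.8·y) / 35.2 = 555 (existing moment 8.7·236 + 1.4·811 + 5.7·1011 + 2.6·370 + 9.0·1111 = 19912.3) ⇒ y = (19536.0 − 19912.3) / 7.8 ≈ -48.24.

y ≈ -48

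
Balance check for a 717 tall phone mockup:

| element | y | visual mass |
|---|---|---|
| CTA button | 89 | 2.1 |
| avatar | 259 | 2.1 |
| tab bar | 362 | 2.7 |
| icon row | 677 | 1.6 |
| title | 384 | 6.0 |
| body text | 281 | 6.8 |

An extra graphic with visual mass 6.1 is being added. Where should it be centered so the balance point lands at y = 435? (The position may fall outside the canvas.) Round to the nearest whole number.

y ≈ 805

After adding the extra graphic, total weight = 2.1 + 2.1 + 2.7 + 1.6 + 6.0 + 6.8 + 6.1 = 27.4.
Along y: (7006.2 + 6.1·y) / 27.4 = 435 (existing moment 2.1·89 + 2.1·259 + 2.7·362 + 1.6·677 + 6.0·384 + 6.8·281 = 7006.2) ⇒ y = (11919.0 − 7006.2) / 6.1 ≈ 805.38.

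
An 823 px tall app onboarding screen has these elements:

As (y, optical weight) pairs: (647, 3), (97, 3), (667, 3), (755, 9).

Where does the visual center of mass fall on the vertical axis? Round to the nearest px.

y ≈ 613

Total weight = 3 + 3 + 3 + 9 = 18.
Σw·y = 3·647 + 3·97 + 3·667 + 9·755 = 11028, so ȳ = 11028/18 ≈ 612.67.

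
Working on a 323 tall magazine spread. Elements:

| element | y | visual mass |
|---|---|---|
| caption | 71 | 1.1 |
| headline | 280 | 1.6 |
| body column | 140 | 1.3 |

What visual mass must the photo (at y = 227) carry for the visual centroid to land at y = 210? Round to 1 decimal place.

w ≈ 7.8

Known weights sum to 1.1 + 1.6 + 1.3 = 4.0; their moment is 1.1·71 + 1.6·280 + 1.3·140 = 708.1.
Balance at y = 210 requires (708.1 + w·227) / (4.0 + w) = 210.
So w = (210·4.0 − 708.1)/(227 − 210) = 131.9/17 ≈ 7.76.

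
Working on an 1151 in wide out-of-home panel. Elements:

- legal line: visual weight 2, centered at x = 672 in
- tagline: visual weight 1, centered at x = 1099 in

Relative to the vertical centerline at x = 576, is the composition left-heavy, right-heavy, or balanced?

Weights sum to 2 + 1 = 3.
x-moment: 2·672 + 1·1099 = 2443; centroid 2443/3 ≈ 814.33.
814.3 lies right of the midline 576, so the layout is right-heavy.

right-heavy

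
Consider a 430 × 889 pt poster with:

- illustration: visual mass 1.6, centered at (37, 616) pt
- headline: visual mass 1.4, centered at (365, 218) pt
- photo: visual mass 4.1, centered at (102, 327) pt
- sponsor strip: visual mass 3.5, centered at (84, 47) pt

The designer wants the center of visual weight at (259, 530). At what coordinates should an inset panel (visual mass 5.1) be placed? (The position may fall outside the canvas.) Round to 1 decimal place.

(545.9, 1083.3)

New total weight: (1.6 + 1.4 + 4.1 + 3.5) + 5.1 = 15.7.
x: target moment 15.7×259 = 4066.3; current 1.6·37 + 1.4·365 + 4.1·102 + 3.5·84 = 1282.4; the inset panel supplies 2783.9, so x = 2783.9/5.1 ≈ 545.86.
y: target moment 15.7×530 = 8321.0; current 1.6·616 + 1.4·218 + 4.1·327 + 3.5·47 = 2796.0; the inset panel supplies 5525.0, so y = 5525.0/5.1 ≈ 1083.33.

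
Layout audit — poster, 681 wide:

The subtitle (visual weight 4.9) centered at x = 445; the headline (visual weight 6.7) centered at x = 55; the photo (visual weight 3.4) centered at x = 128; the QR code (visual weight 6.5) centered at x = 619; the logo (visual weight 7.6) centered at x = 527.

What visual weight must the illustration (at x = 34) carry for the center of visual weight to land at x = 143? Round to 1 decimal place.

w ≈ 62.9

Known weights sum to 4.9 + 6.7 + 3.4 + 6.5 + 7.6 = 29.1; their moment is 4.9·445 + 6.7·55 + 3.4·128 + 6.5·619 + 7.6·527 = 11012.9.
Balance at x = 143 requires (11012.9 + w·34) / (29.1 + w) = 143.
So w = (143·29.1 − 11012.9)/(34 − 143) = -6851.6/-109 ≈ 62.86.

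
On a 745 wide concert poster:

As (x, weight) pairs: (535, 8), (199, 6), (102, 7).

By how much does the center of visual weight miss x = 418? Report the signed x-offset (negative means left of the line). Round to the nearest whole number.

≈ -123

Weights sum to 8 + 6 + 7 = 21.
x: (8·535 + 6·199 + 7·102) / 21 = 6188 / 21 ≈ 294.67
Against x = 418, that's 294.67 − 418 = -123.33.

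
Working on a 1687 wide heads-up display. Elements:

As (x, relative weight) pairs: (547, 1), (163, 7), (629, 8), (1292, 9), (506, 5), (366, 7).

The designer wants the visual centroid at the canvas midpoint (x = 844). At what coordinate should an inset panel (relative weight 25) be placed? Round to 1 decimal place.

After adding the inset panel, total weight = 1 + 7 + 8 + 9 + 5 + 7 + 25 = 62.
x: target moment 62×844 = 52328; current 1·547 + 7·163 + 8·629 + 9·1292 + 5·506 + 7·366 = 23440; the inset panel supplies 28888, so x = 28888/25 ≈ 1155.52.

x ≈ 1155.5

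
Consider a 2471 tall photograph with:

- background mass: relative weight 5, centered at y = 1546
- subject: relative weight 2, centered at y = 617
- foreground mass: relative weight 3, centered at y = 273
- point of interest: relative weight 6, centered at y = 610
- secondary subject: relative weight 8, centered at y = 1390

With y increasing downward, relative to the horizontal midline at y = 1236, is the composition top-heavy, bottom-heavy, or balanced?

Total weight = 5 + 2 + 3 + 6 + 8 = 24.
y: (5·1546 + 2·617 + 3·273 + 6·610 + 8·1390) / 24 = 24563 / 24 ≈ 1023.46
1023.5 lies above (smaller y than) the midline 1236, so the layout is top-heavy.

top-heavy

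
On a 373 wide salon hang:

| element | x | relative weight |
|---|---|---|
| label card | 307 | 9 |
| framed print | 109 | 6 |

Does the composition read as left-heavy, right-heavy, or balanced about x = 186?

right-heavy

Σw = 9 + 6 = 15.
x: (9·307 + 6·109) / 15 = 3417 / 15 ≈ 227.80
227.8 lies right of the midline 186, so the layout is right-heavy.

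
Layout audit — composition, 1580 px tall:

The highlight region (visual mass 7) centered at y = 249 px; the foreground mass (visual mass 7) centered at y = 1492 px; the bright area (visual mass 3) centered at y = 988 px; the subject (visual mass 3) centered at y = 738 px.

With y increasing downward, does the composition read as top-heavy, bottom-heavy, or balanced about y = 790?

bottom-heavy

Weights sum to 7 + 7 + 3 + 3 = 20.
Σw·y = 7·249 + 7·1492 + 3·988 + 3·738 = 17365, so ȳ = 17365/20 ≈ 868.25.
868.2 lies below (larger y than) the midline 790, so the layout is bottom-heavy.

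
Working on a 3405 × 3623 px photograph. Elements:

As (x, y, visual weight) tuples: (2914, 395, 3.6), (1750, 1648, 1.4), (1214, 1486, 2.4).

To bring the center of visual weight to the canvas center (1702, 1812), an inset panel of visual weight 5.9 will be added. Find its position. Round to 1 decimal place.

(1149.6, 2848.1)

With the inset panel, Σw becomes 3.6 + 1.4 + 2.4 + 5.9 = 13.3.
x: target moment 13.3×1702 = 22636.6; current 3.6·2914 + 1.4·1750 + 2.4·1214 = 15854.0; the inset panel supplies 6782.6, so x = 6782.6/5.9 ≈ 1149.59.
y: target moment 13.3×1812 = 24099.6; current 3.6·395 + 1.4·1648 + 2.4·1486 = 7295.6; the inset panel supplies 16804.0, so y = 16804.0/5.9 ≈ 2848.14.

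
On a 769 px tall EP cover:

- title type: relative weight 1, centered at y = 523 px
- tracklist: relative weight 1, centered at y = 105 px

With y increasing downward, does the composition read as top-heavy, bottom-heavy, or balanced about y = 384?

top-heavy

Σw = 1 + 1 = 2.
Σw·y = 1·523 + 1·105 = 628, so ȳ = 628/2 ≈ 314.00.
314.0 vs midline 384 → top-heavy.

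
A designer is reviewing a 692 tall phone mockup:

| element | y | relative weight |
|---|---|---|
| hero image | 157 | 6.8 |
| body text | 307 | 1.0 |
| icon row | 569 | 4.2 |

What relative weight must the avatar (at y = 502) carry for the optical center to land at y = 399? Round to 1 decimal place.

w ≈ 9.9

Existing Σw = 12.0 (6.8 + 1.0 + 4.2); existing moment 6.8·157 + 1.0·307 + 4.2·569 = 3764.4.
Balance at y = 399 requires (3764.4 + w·502) / (12.0 + w) = 399.
So w = (399·12.0 − 3764.4)/(502 − 399) = 1023.6/103 ≈ 9.94.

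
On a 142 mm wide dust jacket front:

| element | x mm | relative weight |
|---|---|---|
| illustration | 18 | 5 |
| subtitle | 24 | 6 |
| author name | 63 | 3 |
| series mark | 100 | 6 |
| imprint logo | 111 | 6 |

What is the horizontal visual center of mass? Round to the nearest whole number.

x ≈ 65

Total weight = 5 + 6 + 3 + 6 + 6 = 26.
Σw·x = 5·18 + 6·24 + 3·63 + 6·100 + 6·111 = 1689, so x̄ = 1689/26 ≈ 64.96.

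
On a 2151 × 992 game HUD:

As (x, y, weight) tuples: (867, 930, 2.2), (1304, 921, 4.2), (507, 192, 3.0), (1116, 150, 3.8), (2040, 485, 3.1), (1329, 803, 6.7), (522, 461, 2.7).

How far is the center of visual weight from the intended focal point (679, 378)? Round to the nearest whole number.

≈ 525

Σw = 2.2 + 4.2 + 3.0 + 3.8 + 3.1 + 6.7 + 2.7 = 25.7.
Σw·x = 2.2·867 + 4.2·1304 + 3.0·507 + 3.8·1116 + 3.1·2040 + 6.7·1329 + 2.7·522 = 29783.7, so x̄ = 29783.7/25.7 ≈ 1158.90.
Σw·y = 2.2·930 + 4.2·921 + 3.0·192 + 3.8·150 + 3.1·485 + 6.7·803 + 2.7·461 = 15188.5, so ȳ = 15188.5/25.7 ≈ 590.99.
Relative to (679, 378): Δ = (479.90, 212.99); |Δ| = √(479.90² + 212.99²) ≈ 525.04.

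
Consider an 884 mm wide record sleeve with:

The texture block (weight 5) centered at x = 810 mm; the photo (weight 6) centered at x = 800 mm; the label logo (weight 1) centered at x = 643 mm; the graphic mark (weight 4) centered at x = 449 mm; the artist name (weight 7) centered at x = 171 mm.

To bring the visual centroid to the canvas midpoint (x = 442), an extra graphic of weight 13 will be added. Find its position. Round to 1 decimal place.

With the extra graphic, Σw becomes 5 + 6 + 1 + 4 + 7 + 13 = 36.
Along x: (12486 + 13·x) / 36 = 442 (existing moment 5·810 + 6·800 + 1·643 + 4·449 + 7·171 = 12486) ⇒ x = (15912 − 12486) / 13 ≈ 263.54.

x ≈ 263.5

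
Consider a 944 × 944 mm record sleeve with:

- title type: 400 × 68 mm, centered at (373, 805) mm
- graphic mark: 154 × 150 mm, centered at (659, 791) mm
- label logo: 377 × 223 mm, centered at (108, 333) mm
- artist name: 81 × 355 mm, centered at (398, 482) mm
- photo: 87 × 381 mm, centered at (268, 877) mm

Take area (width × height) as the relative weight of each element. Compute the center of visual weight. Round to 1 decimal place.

(279.1, 566.0)

Areas: title type 400·68 = 27200, graphic mark 154·150 = 23100, label logo 377·223 = 84071, artist name 81·355 = 28755, photo 87·381 = 33147. Total weight = 196273.
Σw·x = 27200·373 + 23100·659 + 84071·108 + 28755·398 + 33147·268 = 54776054, so x̄ = 54776054/196273 ≈ 279.08.
Σw·y = 27200·805 + 23100·791 + 84071·333 + 28755·482 + 33147·877 = 111093572, so ȳ = 111093572/196273 ≈ 566.02.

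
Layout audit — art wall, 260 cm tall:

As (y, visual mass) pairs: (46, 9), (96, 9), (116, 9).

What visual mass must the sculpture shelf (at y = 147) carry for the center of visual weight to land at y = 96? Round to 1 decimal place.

w ≈ 5.3

Fixed elements: Σw = 9 + 9 + 9 = 27, Σw·y = 9·46 + 9·96 + 9·116 = 2322.
For the centroid to hit 96: (2322 + w·147) / (27 + w) = 96.
So w = (96·27 − 2322)/(147 − 96) = 270/51 ≈ 5.29.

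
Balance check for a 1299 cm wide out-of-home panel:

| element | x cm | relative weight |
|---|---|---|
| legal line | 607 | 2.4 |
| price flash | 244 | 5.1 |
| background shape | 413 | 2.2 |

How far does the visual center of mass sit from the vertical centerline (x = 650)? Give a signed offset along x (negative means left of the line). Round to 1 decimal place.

≈ -277.9 cm

Weights sum to 2.4 + 5.1 + 2.2 = 9.7.
x-moment: 2.4·607 + 5.1·244 + 2.2·413 = 3609.8; centroid 3609.8/9.7 ≈ 372.14.
Difference: 372.14 − 650 ≈ -277.86.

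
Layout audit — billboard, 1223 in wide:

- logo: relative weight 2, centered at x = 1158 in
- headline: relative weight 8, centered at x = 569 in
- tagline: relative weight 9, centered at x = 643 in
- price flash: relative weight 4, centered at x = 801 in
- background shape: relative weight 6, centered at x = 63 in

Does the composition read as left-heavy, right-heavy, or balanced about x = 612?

Total weight = 2 + 8 + 9 + 4 + 6 = 29.
x-moment: 2·1158 + 8·569 + 9·643 + 4·801 + 6·63 = 16237; centroid 16237/29 ≈ 559.90.
559.9 lies left of the midline 612, so the layout is left-heavy.

left-heavy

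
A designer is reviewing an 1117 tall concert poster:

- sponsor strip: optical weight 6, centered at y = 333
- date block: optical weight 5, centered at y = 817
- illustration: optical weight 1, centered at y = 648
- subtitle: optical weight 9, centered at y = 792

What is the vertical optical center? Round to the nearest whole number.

Weights sum to 6 + 5 + 1 + 9 = 21.
y: (6·333 + 5·817 + 1·648 + 9·792) / 21 = 13859 / 21 ≈ 659.95

y ≈ 660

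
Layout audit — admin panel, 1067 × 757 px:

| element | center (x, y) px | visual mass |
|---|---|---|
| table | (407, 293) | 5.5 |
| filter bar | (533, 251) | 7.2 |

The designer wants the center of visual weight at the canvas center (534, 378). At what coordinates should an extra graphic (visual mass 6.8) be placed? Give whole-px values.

New total weight: (5.5 + 7.2) + 6.8 = 19.5.
x: need Σw·x = 19.5·534 = 10413.0. Existing = 5.5·407 + 7.2·533 = 6076.1. Remainder 4336.9 / 6.8 ≈ 637.78.
y: need Σw·y = 19.5·378 = 7371.0. Existing = 5.5·293 + 7.2·251 = 3418.7. Remainder 3952.3 / 6.8 ≈ 581.22.

(638, 581)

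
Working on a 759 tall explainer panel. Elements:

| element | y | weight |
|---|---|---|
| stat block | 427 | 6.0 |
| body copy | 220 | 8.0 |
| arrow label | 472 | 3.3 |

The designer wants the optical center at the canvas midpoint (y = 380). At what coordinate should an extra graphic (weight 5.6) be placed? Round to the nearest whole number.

With the extra graphic, Σw becomes 6.0 + 8.0 + 3.3 + 5.6 = 22.9.
y: need Σw·y = 22.9·380 = 8702.0. Existing = 6.0·427 + 8.0·220 + 3.3·472 = 5879.6. Remainder 2822.4 / 5.6 ≈ 504.00.

y ≈ 504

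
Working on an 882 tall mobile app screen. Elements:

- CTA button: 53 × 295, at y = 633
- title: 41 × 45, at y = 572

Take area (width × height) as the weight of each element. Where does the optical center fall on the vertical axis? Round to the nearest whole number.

Areas: CTA button 53·295 = 15635, title 41·45 = 1845. Total weight = 17480.
y: (15635·633 + 1845·572) / 17480 = 10952295 / 17480 ≈ 626.56

y ≈ 627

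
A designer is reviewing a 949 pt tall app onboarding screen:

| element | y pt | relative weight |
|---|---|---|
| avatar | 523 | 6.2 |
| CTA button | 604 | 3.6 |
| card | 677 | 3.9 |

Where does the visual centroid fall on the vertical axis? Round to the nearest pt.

y ≈ 588

Weights sum to 6.2 + 3.6 + 3.9 = 13.7.
y: (6.2·523 + 3.6·604 + 3.9·677) / 13.7 = 8057.3 / 13.7 ≈ 588.12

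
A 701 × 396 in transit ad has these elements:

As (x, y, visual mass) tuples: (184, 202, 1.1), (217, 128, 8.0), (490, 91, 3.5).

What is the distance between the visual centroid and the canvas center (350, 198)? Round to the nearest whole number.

Weights sum to 1.1 + 8.0 + 3.5 = 12.6.
Σw·x = 1.1·184 + 8.0·217 + 3.5·490 = 3653.4, so x̄ = 3653.4/12.6 ≈ 289.95.
Σw·y = 1.1·202 + 8.0·128 + 3.5·91 = 1564.7, so ȳ = 1564.7/12.6 ≈ 124.18.
Relative to (350, 198): Δ = (-60.05, -73.82); |Δ| = √(-60.05² + -73.82²) ≈ 95.16.

≈ 95 in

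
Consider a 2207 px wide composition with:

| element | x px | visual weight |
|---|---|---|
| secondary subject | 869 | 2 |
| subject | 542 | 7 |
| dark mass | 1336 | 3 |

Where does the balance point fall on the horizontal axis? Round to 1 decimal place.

Weights sum to 2 + 7 + 3 = 12.
Σw·x = 2·869 + 7·542 + 3·1336 = 9540, so x̄ = 9540/12 ≈ 795.00.

x ≈ 795.0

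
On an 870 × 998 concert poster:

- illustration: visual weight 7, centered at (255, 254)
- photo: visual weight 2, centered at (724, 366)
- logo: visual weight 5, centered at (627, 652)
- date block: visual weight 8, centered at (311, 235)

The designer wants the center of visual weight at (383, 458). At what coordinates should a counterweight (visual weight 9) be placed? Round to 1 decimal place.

After adding the counterweight, total weight = 7 + 2 + 5 + 8 + 9 = 31.
x: target moment 31×383 = 11873; current 7·255 + 2·724 + 5·627 + 8·311 = 8856; the counterweight supplies 3017, so x = 3017/9 ≈ 335.22.
y: target moment 31×458 = 14198; current 7·254 + 2·366 + 5·652 + 8·235 = 7650; the counterweight supplies 6548, so y = 6548/9 ≈ 727.56.

(335.2, 727.6)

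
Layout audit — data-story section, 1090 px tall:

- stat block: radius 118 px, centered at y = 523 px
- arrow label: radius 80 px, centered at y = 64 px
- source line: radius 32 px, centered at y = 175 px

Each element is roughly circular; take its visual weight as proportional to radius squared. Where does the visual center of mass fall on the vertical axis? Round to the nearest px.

y ≈ 369

r² weights: stat block 118² = 13924, arrow label 80² = 6400, source line 32² = 1024. Total = 21348.
y: (13924·523 + 6400·64 + 1024·175) / 21348 = 7871052 / 21348 ≈ 368.70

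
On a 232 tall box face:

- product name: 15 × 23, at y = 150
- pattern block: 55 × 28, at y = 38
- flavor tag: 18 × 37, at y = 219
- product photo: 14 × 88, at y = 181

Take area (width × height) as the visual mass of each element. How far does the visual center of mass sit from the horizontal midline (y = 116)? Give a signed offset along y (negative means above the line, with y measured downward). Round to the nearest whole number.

Taking area as weight: product name 15·23 = 345, pattern block 55·28 = 1540, flavor tag 18·37 = 666, product photo 14·88 = 1232. Sum 3783.
Σw·y = 345·150 + 1540·38 + 666·219 + 1232·181 = 479116, so ȳ = 479116/3783 ≈ 126.65.
Difference: 126.65 − 116 ≈ 10.65.

≈ 11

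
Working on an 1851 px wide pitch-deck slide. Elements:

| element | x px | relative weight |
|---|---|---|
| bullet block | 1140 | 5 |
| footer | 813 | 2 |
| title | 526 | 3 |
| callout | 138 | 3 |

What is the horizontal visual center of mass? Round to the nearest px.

x ≈ 717

Σw = 5 + 2 + 3 + 3 = 13.
x-moment: 5·1140 + 2·813 + 3·526 + 3·138 = 9318; centroid 9318/13 ≈ 716.77.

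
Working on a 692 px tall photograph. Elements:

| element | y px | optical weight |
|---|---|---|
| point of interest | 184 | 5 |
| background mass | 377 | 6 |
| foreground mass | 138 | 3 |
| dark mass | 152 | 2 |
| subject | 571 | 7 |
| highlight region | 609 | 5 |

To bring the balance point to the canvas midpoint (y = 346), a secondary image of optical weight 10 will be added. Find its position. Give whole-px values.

y ≈ 221

After adding the secondary image, total weight = 5 + 6 + 3 + 2 + 7 + 5 + 10 = 38.
y: need Σw·y = 38·346 = 13148. Existing = 5·184 + 6·377 + 3·138 + 2·152 + 7·571 + 5·609 = 10942. Remainder 2206 / 10 ≈ 220.60.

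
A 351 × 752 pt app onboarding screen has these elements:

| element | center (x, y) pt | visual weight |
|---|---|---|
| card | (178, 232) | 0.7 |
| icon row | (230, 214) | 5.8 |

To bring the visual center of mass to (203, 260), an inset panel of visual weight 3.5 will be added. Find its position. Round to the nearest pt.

After adding the inset panel, total weight = 0.7 + 5.8 + 3.5 = 10.0.
Along x: (1458.6 + 3.5·x) / 10.0 = 203 (existing moment 0.7·178 + 5.8·230 = 1458.6) ⇒ x = (2030.0 − 1458.6) / 3.5 ≈ 163.26.
Along y: (1403.6 + 3.5·y) / 10.0 = 260 (existing moment 0.7·232 + 5.8·214 = 1403.6) ⇒ y = (2600.0 − 1403.6) / 3.5 ≈ 341.83.

(163, 342)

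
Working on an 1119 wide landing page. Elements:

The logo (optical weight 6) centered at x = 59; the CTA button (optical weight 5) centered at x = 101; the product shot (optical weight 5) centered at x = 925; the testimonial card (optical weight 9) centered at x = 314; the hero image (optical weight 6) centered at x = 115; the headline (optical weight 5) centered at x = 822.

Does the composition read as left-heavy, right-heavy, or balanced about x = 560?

left-heavy

Total weight = 6 + 5 + 5 + 9 + 6 + 5 = 36.
x: moment 13110 / weight 36 ≈ 364.17
364.2 lies left of the midline 560, so the layout is left-heavy.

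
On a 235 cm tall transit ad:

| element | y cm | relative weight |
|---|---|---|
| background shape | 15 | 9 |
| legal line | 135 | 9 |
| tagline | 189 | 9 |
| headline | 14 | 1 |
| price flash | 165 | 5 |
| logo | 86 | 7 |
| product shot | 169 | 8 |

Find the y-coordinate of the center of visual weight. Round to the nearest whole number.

Weights sum to 9 + 9 + 9 + 1 + 5 + 7 + 8 = 48.
Σw·y = 5844; ȳ = 5844/48 ≈ 121.75.

y ≈ 122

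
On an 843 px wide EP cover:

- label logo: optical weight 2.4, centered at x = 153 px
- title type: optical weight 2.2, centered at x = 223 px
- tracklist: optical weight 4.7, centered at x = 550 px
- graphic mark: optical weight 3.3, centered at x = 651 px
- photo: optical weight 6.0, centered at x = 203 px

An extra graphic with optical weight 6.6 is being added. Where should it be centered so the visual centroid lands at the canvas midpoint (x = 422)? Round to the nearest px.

With the extra graphic, Σw becomes 2.4 + 2.2 + 4.7 + 3.3 + 6.0 + 6.6 = 25.2.
x: target moment 25.2×422 = 10634.4; current 2.4·153 + 2.2·223 + 4.7·550 + 3.3·651 + 6.0·203 = 6809.1; the extra graphic supplies 3825.3, so x = 3825.3/6.6 ≈ 579.59.

x ≈ 580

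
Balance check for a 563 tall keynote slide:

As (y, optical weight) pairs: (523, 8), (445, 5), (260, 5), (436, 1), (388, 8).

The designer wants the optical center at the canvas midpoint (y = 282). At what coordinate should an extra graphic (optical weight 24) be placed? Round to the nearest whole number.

After adding the extra graphic, total weight = 8 + 5 + 5 + 1 + 8 + 24 = 51.
y: need Σw·y = 51·282 = 14382. Existing = 8·523 + 5·445 + 5·260 + 1·436 + 8·388 = 11249. Remainder 3133 / 24 ≈ 130.54.

y ≈ 131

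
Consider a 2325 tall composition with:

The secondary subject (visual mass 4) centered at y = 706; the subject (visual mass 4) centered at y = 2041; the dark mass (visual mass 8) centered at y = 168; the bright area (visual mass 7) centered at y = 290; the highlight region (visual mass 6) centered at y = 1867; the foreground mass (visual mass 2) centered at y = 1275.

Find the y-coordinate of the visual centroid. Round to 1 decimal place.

y ≈ 906.9

Total weight = 4 + 4 + 8 + 7 + 6 + 2 = 31.
y-moment: 4·706 + 4·2041 + 8·168 + 7·290 + 6·1867 + 2·1275 = 28114; centroid 28114/31 ≈ 906.90.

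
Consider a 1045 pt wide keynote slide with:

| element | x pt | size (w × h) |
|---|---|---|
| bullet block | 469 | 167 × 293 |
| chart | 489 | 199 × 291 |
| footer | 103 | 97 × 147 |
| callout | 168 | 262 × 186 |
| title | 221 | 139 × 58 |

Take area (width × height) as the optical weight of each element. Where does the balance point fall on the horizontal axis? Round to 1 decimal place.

x ≈ 352.5

Areas: bullet block 167·293 = 48931, chart 199·291 = 57909, footer 97·147 = 14259, callout 262·186 = 48732, title 139·58 = 8062. Total weight = 177893.
Σw·x = 48931·469 + 57909·489 + 14259·103 + 48732·168 + 8062·221 = 62703495, so x̄ = 62703495/177893 ≈ 352.48.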